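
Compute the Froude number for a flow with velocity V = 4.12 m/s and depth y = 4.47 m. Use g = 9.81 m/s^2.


The Froude number is defined as Fr = V / sqrt(g*y).
g*y = 9.81 * 4.47 = 43.8507.
sqrt(g*y) = sqrt(43.8507) = 6.622.
Fr = 4.12 / 6.622 = 0.6222.

0.6222


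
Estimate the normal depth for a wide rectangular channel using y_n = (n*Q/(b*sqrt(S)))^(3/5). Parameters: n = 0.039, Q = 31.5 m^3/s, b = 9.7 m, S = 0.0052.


We use the wide-channel approximation y_n = (n*Q/(b*sqrt(S)))^(3/5).
sqrt(S) = sqrt(0.0052) = 0.072111.
Numerator: n*Q = 0.039 * 31.5 = 1.2285.
Denominator: b*sqrt(S) = 9.7 * 0.072111 = 0.699477.
arg = 1.7563.
y_n = 1.7563^(3/5) = 1.402 m.

1.402


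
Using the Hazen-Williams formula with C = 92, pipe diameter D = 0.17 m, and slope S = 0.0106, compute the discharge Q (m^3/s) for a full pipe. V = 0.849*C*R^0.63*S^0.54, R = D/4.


For a full circular pipe, R = D/4 = 0.17/4 = 0.0425 m.
V = 0.849 * 92 * 0.0425^0.63 * 0.0106^0.54
  = 0.849 * 92 * 0.136737 * 0.085835
  = 0.9167 m/s.
Pipe area A = pi*D^2/4 = pi*0.17^2/4 = 0.0227 m^2.
Q = A * V = 0.0227 * 0.9167 = 0.0208 m^3/s.

0.0208


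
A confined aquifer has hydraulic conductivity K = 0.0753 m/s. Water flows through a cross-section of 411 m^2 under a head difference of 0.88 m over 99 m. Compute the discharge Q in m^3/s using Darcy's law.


Darcy's law: Q = K * A * i, where i = dh/L.
Hydraulic gradient i = 0.88 / 99 = 0.008889.
Q = 0.0753 * 411 * 0.008889
  = 0.2751 m^3/s.

0.2751


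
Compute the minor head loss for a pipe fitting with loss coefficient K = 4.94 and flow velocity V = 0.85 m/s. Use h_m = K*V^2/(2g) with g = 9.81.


Minor loss formula: h_m = K * V^2/(2g).
V^2 = 0.85^2 = 0.7225.
V^2/(2g) = 0.7225 / 19.62 = 0.0368 m.
h_m = 4.94 * 0.0368 = 0.1819 m.

0.1819


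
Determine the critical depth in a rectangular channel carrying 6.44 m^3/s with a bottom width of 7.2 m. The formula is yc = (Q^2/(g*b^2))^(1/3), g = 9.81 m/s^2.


Using yc = (Q^2 / (g * b^2))^(1/3):
Q^2 = 6.44^2 = 41.47.
g * b^2 = 9.81 * 7.2^2 = 9.81 * 51.84 = 508.55.
Q^2 / (g*b^2) = 41.47 / 508.55 = 0.0815.
yc = 0.0815^(1/3) = 0.4337 m.

0.4337


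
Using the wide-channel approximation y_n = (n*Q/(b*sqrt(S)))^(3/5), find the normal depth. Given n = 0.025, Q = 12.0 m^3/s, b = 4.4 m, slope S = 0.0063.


We use the wide-channel approximation y_n = (n*Q/(b*sqrt(S)))^(3/5).
sqrt(S) = sqrt(0.0063) = 0.079373.
Numerator: n*Q = 0.025 * 12.0 = 0.3.
Denominator: b*sqrt(S) = 4.4 * 0.079373 = 0.349241.
arg = 0.859.
y_n = 0.859^(3/5) = 0.9128 m.

0.9128


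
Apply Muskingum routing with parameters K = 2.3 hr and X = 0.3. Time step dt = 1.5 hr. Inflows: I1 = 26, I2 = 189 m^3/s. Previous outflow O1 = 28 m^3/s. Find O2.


Muskingum coefficients:
denom = 2*K*(1-X) + dt = 2*2.3*(1-0.3) + 1.5 = 4.72.
C0 = (dt - 2*K*X)/denom = (1.5 - 2*2.3*0.3)/4.72 = 0.0254.
C1 = (dt + 2*K*X)/denom = (1.5 + 2*2.3*0.3)/4.72 = 0.6102.
C2 = (2*K*(1-X) - dt)/denom = 0.3644.
O2 = C0*I2 + C1*I1 + C2*O1
   = 0.0254*189 + 0.6102*26 + 0.3644*28
   = 30.87 m^3/s.

30.87


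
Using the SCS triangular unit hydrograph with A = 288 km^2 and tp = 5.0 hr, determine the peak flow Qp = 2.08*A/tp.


SCS formula: Qp = 2.08 * A / tp.
Qp = 2.08 * 288 / 5.0
   = 599.04 / 5.0
   = 119.81 m^3/s per cm.

119.81


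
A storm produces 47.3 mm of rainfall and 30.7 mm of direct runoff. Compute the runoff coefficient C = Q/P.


The runoff coefficient C = runoff depth / rainfall depth.
C = 30.7 / 47.3
  = 0.649.

0.649


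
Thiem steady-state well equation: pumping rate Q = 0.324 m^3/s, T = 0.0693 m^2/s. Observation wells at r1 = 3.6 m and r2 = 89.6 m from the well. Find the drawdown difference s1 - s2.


Thiem equation: s1 - s2 = Q/(2*pi*T) * ln(r2/r1).
ln(r2/r1) = ln(89.6/3.6) = 3.2144.
Q/(2*pi*T) = 0.324 / (2*pi*0.0693) = 0.324 / 0.4354 = 0.7441.
s1 - s2 = 0.7441 * 3.2144 = 2.3919 m.

2.3919


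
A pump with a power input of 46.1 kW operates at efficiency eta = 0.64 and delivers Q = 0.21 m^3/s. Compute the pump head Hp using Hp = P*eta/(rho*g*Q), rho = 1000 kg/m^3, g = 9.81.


Pump head formula: Hp = P * eta / (rho * g * Q).
Numerator: P * eta = 46.1 * 1000 * 0.64 = 29504.0 W.
Denominator: rho * g * Q = 1000 * 9.81 * 0.21 = 2060.1.
Hp = 29504.0 / 2060.1 = 14.32 m.

14.32


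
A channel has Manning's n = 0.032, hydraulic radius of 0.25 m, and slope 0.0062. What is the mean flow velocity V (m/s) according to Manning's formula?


Manning's equation gives V = (1/n) * R^(2/3) * S^(1/2).
First, compute R^(2/3) = 0.25^(2/3) = 0.3969.
Next, S^(1/2) = 0.0062^(1/2) = 0.07874.
Then 1/n = 1/0.032 = 31.25.
V = 31.25 * 0.3969 * 0.07874 = 0.9765 m/s.

0.9765


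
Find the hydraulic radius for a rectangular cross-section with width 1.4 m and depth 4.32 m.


For a rectangular section:
Flow area A = b * y = 1.4 * 4.32 = 6.05 m^2.
Wetted perimeter P = b + 2y = 1.4 + 2*4.32 = 10.04 m.
Hydraulic radius R = A/P = 6.05 / 10.04 = 0.6024 m.

0.6024


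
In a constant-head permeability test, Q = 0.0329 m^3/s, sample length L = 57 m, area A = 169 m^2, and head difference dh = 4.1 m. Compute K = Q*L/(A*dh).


From K = Q*L / (A*dh):
Numerator: Q*L = 0.0329 * 57 = 1.8753.
Denominator: A*dh = 169 * 4.1 = 692.9.
K = 1.8753 / 692.9 = 0.002706 m/s.

0.002706


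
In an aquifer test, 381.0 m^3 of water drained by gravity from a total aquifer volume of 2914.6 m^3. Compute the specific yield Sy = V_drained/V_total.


Specific yield Sy = Volume drained / Total volume.
Sy = 381.0 / 2914.6
   = 0.1307.

0.1307


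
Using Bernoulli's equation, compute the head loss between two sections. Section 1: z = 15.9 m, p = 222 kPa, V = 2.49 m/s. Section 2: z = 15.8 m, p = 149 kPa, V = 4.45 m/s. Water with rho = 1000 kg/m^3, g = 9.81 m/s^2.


Total head at each section: H = z + p/(rho*g) + V^2/(2g).
H1 = 15.9 + 222*1000/(1000*9.81) + 2.49^2/(2*9.81)
   = 15.9 + 22.63 + 0.316
   = 38.846 m.
H2 = 15.8 + 149*1000/(1000*9.81) + 4.45^2/(2*9.81)
   = 15.8 + 15.189 + 1.0093
   = 31.998 m.
h_L = H1 - H2 = 38.846 - 31.998 = 6.848 m.

6.848


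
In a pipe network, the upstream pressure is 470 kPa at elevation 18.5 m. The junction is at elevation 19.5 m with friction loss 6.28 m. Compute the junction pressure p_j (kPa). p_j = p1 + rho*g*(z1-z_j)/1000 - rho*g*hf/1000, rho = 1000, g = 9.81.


Junction pressure: p_j = p1 + rho*g*(z1 - z_j)/1000 - rho*g*hf/1000.
Elevation term = 1000*9.81*(18.5 - 19.5)/1000 = -9.81 kPa.
Friction term = 1000*9.81*6.28/1000 = 61.607 kPa.
p_j = 470 + -9.81 - 61.607 = 398.58 kPa.

398.58


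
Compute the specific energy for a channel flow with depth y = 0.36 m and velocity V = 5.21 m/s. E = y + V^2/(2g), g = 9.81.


Specific energy E = y + V^2/(2g).
Velocity head = V^2/(2g) = 5.21^2 / (2*9.81) = 27.1441 / 19.62 = 1.3835 m.
E = 0.36 + 1.3835 = 1.7435 m.

1.7435


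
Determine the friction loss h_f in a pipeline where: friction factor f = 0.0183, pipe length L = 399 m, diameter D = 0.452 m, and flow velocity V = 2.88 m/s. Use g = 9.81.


Darcy-Weisbach equation: h_f = f * (L/D) * V^2/(2g).
f * L/D = 0.0183 * 399/0.452 = 16.1542.
V^2/(2g) = 2.88^2 / (2*9.81) = 8.2944 / 19.62 = 0.4228 m.
h_f = 16.1542 * 0.4228 = 6.829 m.

6.829


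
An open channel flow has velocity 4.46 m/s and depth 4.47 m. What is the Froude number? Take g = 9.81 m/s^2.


The Froude number is defined as Fr = V / sqrt(g*y).
g*y = 9.81 * 4.47 = 43.8507.
sqrt(g*y) = sqrt(43.8507) = 6.622.
Fr = 4.46 / 6.622 = 0.6735.

0.6735


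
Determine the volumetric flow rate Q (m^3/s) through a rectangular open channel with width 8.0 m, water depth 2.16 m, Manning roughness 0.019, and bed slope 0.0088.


For a rectangular channel, the cross-sectional area A = b * y = 8.0 * 2.16 = 17.28 m^2.
The wetted perimeter P = b + 2y = 8.0 + 2*2.16 = 12.32 m.
Hydraulic radius R = A/P = 17.28/12.32 = 1.4026 m.
Velocity V = (1/n)*R^(2/3)*S^(1/2) = (1/0.019)*1.4026^(2/3)*0.0088^(1/2) = 6.1865 m/s.
Discharge Q = A * V = 17.28 * 6.1865 = 106.902 m^3/s.

106.902


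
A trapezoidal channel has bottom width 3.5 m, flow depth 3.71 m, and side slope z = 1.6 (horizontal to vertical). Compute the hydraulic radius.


For a trapezoidal section with side slope z:
A = (b + z*y)*y = (3.5 + 1.6*3.71)*3.71 = 35.008 m^2.
P = b + 2*y*sqrt(1 + z^2) = 3.5 + 2*3.71*sqrt(1 + 1.6^2) = 17.5 m.
R = A/P = 35.008 / 17.5 = 2.0004 m.

2.0004


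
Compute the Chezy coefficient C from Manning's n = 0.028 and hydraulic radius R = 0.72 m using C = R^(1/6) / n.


The Chezy coefficient relates to Manning's n through C = R^(1/6) / n.
R^(1/6) = 0.72^(1/6) = 0.946721.
C = 0.946721 / 0.028 = 33.81 m^(1/2)/s.

33.81


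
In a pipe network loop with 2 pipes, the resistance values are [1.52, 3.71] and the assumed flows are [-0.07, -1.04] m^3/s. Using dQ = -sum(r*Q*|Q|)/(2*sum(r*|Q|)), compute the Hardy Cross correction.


Numerator terms (r*Q*|Q|): 1.52*-0.07*|-0.07| = -0.0074; 3.71*-1.04*|-1.04| = -4.0127.
Sum of numerator = -4.0202.
Denominator terms (r*|Q|): 1.52*|-0.07| = 0.1064; 3.71*|-1.04| = 3.8584.
2 * sum of denominator = 2 * 3.9648 = 7.9296.
dQ = --4.0202 / 7.9296 = 0.507 m^3/s.

0.507


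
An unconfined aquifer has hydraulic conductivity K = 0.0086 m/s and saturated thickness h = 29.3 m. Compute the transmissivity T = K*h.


Transmissivity is defined as T = K * h.
T = 0.0086 * 29.3
  = 0.252 m^2/s.

0.252


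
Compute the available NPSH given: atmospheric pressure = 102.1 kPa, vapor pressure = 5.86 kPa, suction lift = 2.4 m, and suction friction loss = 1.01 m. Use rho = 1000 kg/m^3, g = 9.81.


NPSHa = p_atm/(rho*g) - z_s - hf_s - p_vap/(rho*g).
p_atm/(rho*g) = 102.1*1000 / (1000*9.81) = 10.408 m.
p_vap/(rho*g) = 5.86*1000 / (1000*9.81) = 0.597 m.
NPSHa = 10.408 - 2.4 - 1.01 - 0.597
      = 6.4 m.

6.4


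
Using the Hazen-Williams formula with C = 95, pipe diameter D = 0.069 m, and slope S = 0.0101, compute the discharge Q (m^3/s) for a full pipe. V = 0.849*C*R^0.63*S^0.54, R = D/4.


For a full circular pipe, R = D/4 = 0.069/4 = 0.0173 m.
V = 0.849 * 95 * 0.0173^0.63 * 0.0101^0.54
  = 0.849 * 95 * 0.077478 * 0.083625
  = 0.5226 m/s.
Pipe area A = pi*D^2/4 = pi*0.069^2/4 = 0.0037 m^2.
Q = A * V = 0.0037 * 0.5226 = 0.002 m^3/s.

0.002


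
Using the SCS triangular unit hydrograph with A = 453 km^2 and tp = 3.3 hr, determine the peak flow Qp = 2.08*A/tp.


SCS formula: Qp = 2.08 * A / tp.
Qp = 2.08 * 453 / 3.3
   = 942.24 / 3.3
   = 285.53 m^3/s per cm.

285.53


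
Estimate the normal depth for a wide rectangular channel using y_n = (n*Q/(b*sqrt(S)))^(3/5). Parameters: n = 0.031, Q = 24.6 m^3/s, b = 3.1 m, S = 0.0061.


We use the wide-channel approximation y_n = (n*Q/(b*sqrt(S)))^(3/5).
sqrt(S) = sqrt(0.0061) = 0.078102.
Numerator: n*Q = 0.031 * 24.6 = 0.7626.
Denominator: b*sqrt(S) = 3.1 * 0.078102 = 0.242116.
arg = 3.1497.
y_n = 3.1497^(3/5) = 1.9905 m.

1.9905


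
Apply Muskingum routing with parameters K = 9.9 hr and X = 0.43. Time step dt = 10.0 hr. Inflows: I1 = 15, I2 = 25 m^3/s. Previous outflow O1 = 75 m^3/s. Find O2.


Muskingum coefficients:
denom = 2*K*(1-X) + dt = 2*9.9*(1-0.43) + 10.0 = 21.286.
C0 = (dt - 2*K*X)/denom = (10.0 - 2*9.9*0.43)/21.286 = 0.0698.
C1 = (dt + 2*K*X)/denom = (10.0 + 2*9.9*0.43)/21.286 = 0.8698.
C2 = (2*K*(1-X) - dt)/denom = 0.0604.
O2 = C0*I2 + C1*I1 + C2*O1
   = 0.0698*25 + 0.8698*15 + 0.0604*75
   = 19.32 m^3/s.

19.32


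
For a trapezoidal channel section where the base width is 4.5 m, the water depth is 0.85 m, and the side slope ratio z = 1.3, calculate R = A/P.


For a trapezoidal section with side slope z:
A = (b + z*y)*y = (4.5 + 1.3*0.85)*0.85 = 4.764 m^2.
P = b + 2*y*sqrt(1 + z^2) = 4.5 + 2*0.85*sqrt(1 + 1.3^2) = 7.288 m.
R = A/P = 4.764 / 7.288 = 0.6537 m.

0.6537


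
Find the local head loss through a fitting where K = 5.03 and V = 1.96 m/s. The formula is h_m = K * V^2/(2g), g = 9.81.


Minor loss formula: h_m = K * V^2/(2g).
V^2 = 1.96^2 = 3.8416.
V^2/(2g) = 3.8416 / 19.62 = 0.1958 m.
h_m = 5.03 * 0.1958 = 0.9849 m.

0.9849


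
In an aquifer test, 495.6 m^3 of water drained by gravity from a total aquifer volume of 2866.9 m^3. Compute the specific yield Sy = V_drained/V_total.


Specific yield Sy = Volume drained / Total volume.
Sy = 495.6 / 2866.9
   = 0.1729.

0.1729


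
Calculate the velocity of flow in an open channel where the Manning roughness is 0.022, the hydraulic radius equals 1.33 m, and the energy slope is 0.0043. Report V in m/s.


Manning's equation gives V = (1/n) * R^(2/3) * S^(1/2).
First, compute R^(2/3) = 1.33^(2/3) = 1.2094.
Next, S^(1/2) = 0.0043^(1/2) = 0.065574.
Then 1/n = 1/0.022 = 45.45.
V = 45.45 * 1.2094 * 0.065574 = 3.6048 m/s.

3.6048


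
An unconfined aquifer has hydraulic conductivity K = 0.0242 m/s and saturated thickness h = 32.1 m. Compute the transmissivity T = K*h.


Transmissivity is defined as T = K * h.
T = 0.0242 * 32.1
  = 0.7768 m^2/s.

0.7768


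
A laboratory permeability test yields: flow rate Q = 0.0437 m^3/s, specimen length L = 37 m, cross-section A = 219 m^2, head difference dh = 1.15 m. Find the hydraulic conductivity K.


From K = Q*L / (A*dh):
Numerator: Q*L = 0.0437 * 37 = 1.6169.
Denominator: A*dh = 219 * 1.15 = 251.85.
K = 1.6169 / 251.85 = 0.00642 m/s.

0.00642


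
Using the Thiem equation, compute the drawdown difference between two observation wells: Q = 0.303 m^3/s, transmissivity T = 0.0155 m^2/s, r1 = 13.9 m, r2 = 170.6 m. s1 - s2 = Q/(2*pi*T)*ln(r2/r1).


Thiem equation: s1 - s2 = Q/(2*pi*T) * ln(r2/r1).
ln(r2/r1) = ln(170.6/13.9) = 2.5074.
Q/(2*pi*T) = 0.303 / (2*pi*0.0155) = 0.303 / 0.0974 = 3.1112.
s1 - s2 = 3.1112 * 2.5074 = 7.8012 m.

7.8012


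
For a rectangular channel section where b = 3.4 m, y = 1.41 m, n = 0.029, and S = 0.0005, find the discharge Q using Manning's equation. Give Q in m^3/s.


For a rectangular channel, the cross-sectional area A = b * y = 3.4 * 1.41 = 4.79 m^2.
The wetted perimeter P = b + 2y = 3.4 + 2*1.41 = 6.22 m.
Hydraulic radius R = A/P = 4.79/6.22 = 0.7707 m.
Velocity V = (1/n)*R^(2/3)*S^(1/2) = (1/0.029)*0.7707^(2/3)*0.0005^(1/2) = 0.6482 m/s.
Discharge Q = A * V = 4.79 * 0.6482 = 3.107 m^3/s.

3.107


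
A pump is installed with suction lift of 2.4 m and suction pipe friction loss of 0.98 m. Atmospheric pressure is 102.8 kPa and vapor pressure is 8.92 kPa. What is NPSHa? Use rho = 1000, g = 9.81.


NPSHa = p_atm/(rho*g) - z_s - hf_s - p_vap/(rho*g).
p_atm/(rho*g) = 102.8*1000 / (1000*9.81) = 10.479 m.
p_vap/(rho*g) = 8.92*1000 / (1000*9.81) = 0.909 m.
NPSHa = 10.479 - 2.4 - 0.98 - 0.909
      = 6.19 m.

6.19


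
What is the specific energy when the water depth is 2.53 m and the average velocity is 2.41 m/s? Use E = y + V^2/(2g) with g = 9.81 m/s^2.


Specific energy E = y + V^2/(2g).
Velocity head = V^2/(2g) = 2.41^2 / (2*9.81) = 5.8081 / 19.62 = 0.296 m.
E = 2.53 + 0.296 = 2.826 m.

2.826


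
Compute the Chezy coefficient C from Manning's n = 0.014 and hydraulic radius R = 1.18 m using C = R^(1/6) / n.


The Chezy coefficient relates to Manning's n through C = R^(1/6) / n.
R^(1/6) = 1.18^(1/6) = 1.02797.
C = 1.02797 / 0.014 = 73.43 m^(1/2)/s.

73.43


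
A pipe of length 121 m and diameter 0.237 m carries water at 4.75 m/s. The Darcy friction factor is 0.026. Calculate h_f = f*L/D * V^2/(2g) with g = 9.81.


Darcy-Weisbach equation: h_f = f * (L/D) * V^2/(2g).
f * L/D = 0.026 * 121/0.237 = 13.2743.
V^2/(2g) = 4.75^2 / (2*9.81) = 22.5625 / 19.62 = 1.15 m.
h_f = 13.2743 * 1.15 = 15.265 m.

15.265


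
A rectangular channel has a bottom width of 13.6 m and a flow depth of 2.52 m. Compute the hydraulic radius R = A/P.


For a rectangular section:
Flow area A = b * y = 13.6 * 2.52 = 34.27 m^2.
Wetted perimeter P = b + 2y = 13.6 + 2*2.52 = 18.64 m.
Hydraulic radius R = A/P = 34.27 / 18.64 = 1.8386 m.

1.8386


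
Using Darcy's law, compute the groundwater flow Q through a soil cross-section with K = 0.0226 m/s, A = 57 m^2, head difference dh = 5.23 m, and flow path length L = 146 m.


Darcy's law: Q = K * A * i, where i = dh/L.
Hydraulic gradient i = 5.23 / 146 = 0.035822.
Q = 0.0226 * 57 * 0.035822
  = 0.0461 m^3/s.

0.0461


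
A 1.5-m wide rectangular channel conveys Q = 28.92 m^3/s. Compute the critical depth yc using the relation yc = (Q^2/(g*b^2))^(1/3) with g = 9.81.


Using yc = (Q^2 / (g * b^2))^(1/3):
Q^2 = 28.92^2 = 836.37.
g * b^2 = 9.81 * 1.5^2 = 9.81 * 2.25 = 22.07.
Q^2 / (g*b^2) = 836.37 / 22.07 = 37.8962.
yc = 37.8962^(1/3) = 3.3588 m.

3.3588


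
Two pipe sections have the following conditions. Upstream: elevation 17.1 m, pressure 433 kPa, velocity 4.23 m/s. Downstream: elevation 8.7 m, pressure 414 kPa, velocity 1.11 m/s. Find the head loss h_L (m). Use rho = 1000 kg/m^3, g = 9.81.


Total head at each section: H = z + p/(rho*g) + V^2/(2g).
H1 = 17.1 + 433*1000/(1000*9.81) + 4.23^2/(2*9.81)
   = 17.1 + 44.139 + 0.912
   = 62.151 m.
H2 = 8.7 + 414*1000/(1000*9.81) + 1.11^2/(2*9.81)
   = 8.7 + 42.202 + 0.0628
   = 50.965 m.
h_L = H1 - H2 = 62.151 - 50.965 = 11.186 m.

11.186


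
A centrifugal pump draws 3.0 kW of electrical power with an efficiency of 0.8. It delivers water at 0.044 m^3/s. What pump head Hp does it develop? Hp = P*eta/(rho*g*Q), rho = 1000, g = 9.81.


Pump head formula: Hp = P * eta / (rho * g * Q).
Numerator: P * eta = 3.0 * 1000 * 0.8 = 2400.0 W.
Denominator: rho * g * Q = 1000 * 9.81 * 0.044 = 431.64.
Hp = 2400.0 / 431.64 = 5.56 m.

5.56


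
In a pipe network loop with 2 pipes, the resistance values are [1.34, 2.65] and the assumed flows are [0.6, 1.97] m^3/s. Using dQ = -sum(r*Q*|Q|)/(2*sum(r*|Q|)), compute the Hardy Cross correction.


Numerator terms (r*Q*|Q|): 1.34*0.6*|0.6| = 0.4824; 2.65*1.97*|1.97| = 10.2844.
Sum of numerator = 10.7668.
Denominator terms (r*|Q|): 1.34*|0.6| = 0.804; 2.65*|1.97| = 5.2205.
2 * sum of denominator = 2 * 6.0245 = 12.049.
dQ = -10.7668 / 12.049 = -0.8936 m^3/s.

-0.8936


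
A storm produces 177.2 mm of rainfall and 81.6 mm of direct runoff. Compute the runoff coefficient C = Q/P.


The runoff coefficient C = runoff depth / rainfall depth.
C = 81.6 / 177.2
  = 0.4605.

0.4605


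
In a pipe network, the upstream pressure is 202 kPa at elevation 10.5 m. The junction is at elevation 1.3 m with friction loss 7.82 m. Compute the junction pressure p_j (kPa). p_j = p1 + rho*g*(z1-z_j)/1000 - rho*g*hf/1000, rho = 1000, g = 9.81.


Junction pressure: p_j = p1 + rho*g*(z1 - z_j)/1000 - rho*g*hf/1000.
Elevation term = 1000*9.81*(10.5 - 1.3)/1000 = 90.252 kPa.
Friction term = 1000*9.81*7.82/1000 = 76.714 kPa.
p_j = 202 + 90.252 - 76.714 = 215.54 kPa.

215.54


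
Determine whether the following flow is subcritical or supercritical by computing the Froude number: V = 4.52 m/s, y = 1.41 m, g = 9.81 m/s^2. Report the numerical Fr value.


The Froude number is defined as Fr = V / sqrt(g*y).
g*y = 9.81 * 1.41 = 13.8321.
sqrt(g*y) = sqrt(13.8321) = 3.7192.
Fr = 4.52 / 3.7192 = 1.2153.
Since Fr > 1, the flow is supercritical.

1.2153


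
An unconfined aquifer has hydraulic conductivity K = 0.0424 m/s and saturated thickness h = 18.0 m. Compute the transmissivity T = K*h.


Transmissivity is defined as T = K * h.
T = 0.0424 * 18.0
  = 0.7632 m^2/s.

0.7632


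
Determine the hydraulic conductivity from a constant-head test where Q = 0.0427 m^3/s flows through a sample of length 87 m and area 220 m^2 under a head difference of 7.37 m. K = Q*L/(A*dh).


From K = Q*L / (A*dh):
Numerator: Q*L = 0.0427 * 87 = 3.7149.
Denominator: A*dh = 220 * 7.37 = 1621.4.
K = 3.7149 / 1621.4 = 0.002291 m/s.

0.002291


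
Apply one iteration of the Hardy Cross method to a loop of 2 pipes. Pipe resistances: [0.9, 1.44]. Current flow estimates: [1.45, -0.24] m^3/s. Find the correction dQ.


Numerator terms (r*Q*|Q|): 0.9*1.45*|1.45| = 1.8922; 1.44*-0.24*|-0.24| = -0.0829.
Sum of numerator = 1.8093.
Denominator terms (r*|Q|): 0.9*|1.45| = 1.305; 1.44*|-0.24| = 0.3456.
2 * sum of denominator = 2 * 1.6506 = 3.3012.
dQ = -1.8093 / 3.3012 = -0.5481 m^3/s.

-0.5481


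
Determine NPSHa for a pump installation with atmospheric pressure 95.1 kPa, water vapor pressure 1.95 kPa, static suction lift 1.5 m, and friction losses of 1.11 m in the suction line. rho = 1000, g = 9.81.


NPSHa = p_atm/(rho*g) - z_s - hf_s - p_vap/(rho*g).
p_atm/(rho*g) = 95.1*1000 / (1000*9.81) = 9.694 m.
p_vap/(rho*g) = 1.95*1000 / (1000*9.81) = 0.199 m.
NPSHa = 9.694 - 1.5 - 1.11 - 0.199
      = 6.89 m.

6.89


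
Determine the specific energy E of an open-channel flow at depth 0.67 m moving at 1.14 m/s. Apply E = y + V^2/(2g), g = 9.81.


Specific energy E = y + V^2/(2g).
Velocity head = V^2/(2g) = 1.14^2 / (2*9.81) = 1.2996 / 19.62 = 0.0662 m.
E = 0.67 + 0.0662 = 0.7362 m.

0.7362


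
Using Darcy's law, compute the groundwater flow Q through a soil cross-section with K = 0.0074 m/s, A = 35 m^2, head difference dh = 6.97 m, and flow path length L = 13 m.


Darcy's law: Q = K * A * i, where i = dh/L.
Hydraulic gradient i = 6.97 / 13 = 0.536154.
Q = 0.0074 * 35 * 0.536154
  = 0.1389 m^3/s.

0.1389


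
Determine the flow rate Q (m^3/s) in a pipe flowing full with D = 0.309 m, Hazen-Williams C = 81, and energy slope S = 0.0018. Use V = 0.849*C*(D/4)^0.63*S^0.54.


For a full circular pipe, R = D/4 = 0.309/4 = 0.0772 m.
V = 0.849 * 81 * 0.0772^0.63 * 0.0018^0.54
  = 0.849 * 81 * 0.19924 * 0.032949
  = 0.4515 m/s.
Pipe area A = pi*D^2/4 = pi*0.309^2/4 = 0.075 m^2.
Q = A * V = 0.075 * 0.4515 = 0.0339 m^3/s.

0.0339


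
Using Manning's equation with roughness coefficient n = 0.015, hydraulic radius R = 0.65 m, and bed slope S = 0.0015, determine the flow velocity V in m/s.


Manning's equation gives V = (1/n) * R^(2/3) * S^(1/2).
First, compute R^(2/3) = 0.65^(2/3) = 0.7504.
Next, S^(1/2) = 0.0015^(1/2) = 0.03873.
Then 1/n = 1/0.015 = 66.67.
V = 66.67 * 0.7504 * 0.03873 = 1.9374 m/s.

1.9374


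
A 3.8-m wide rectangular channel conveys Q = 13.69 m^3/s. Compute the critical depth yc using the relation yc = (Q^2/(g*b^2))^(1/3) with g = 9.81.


Using yc = (Q^2 / (g * b^2))^(1/3):
Q^2 = 13.69^2 = 187.42.
g * b^2 = 9.81 * 3.8^2 = 9.81 * 14.44 = 141.66.
Q^2 / (g*b^2) = 187.42 / 141.66 = 1.323.
yc = 1.323^(1/3) = 1.0978 m.

1.0978


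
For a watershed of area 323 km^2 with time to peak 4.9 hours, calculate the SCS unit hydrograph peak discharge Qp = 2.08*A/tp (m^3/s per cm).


SCS formula: Qp = 2.08 * A / tp.
Qp = 2.08 * 323 / 4.9
   = 671.84 / 4.9
   = 137.11 m^3/s per cm.

137.11


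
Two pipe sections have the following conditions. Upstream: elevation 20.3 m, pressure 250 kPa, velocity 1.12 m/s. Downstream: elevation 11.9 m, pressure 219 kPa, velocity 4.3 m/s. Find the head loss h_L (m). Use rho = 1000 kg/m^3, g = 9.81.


Total head at each section: H = z + p/(rho*g) + V^2/(2g).
H1 = 20.3 + 250*1000/(1000*9.81) + 1.12^2/(2*9.81)
   = 20.3 + 25.484 + 0.0639
   = 45.848 m.
H2 = 11.9 + 219*1000/(1000*9.81) + 4.3^2/(2*9.81)
   = 11.9 + 22.324 + 0.9424
   = 35.167 m.
h_L = H1 - H2 = 45.848 - 35.167 = 10.682 m.

10.682


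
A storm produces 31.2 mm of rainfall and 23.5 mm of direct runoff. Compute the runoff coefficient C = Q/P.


The runoff coefficient C = runoff depth / rainfall depth.
C = 23.5 / 31.2
  = 0.7532.

0.7532


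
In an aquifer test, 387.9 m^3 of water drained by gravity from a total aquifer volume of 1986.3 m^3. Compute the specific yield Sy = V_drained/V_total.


Specific yield Sy = Volume drained / Total volume.
Sy = 387.9 / 1986.3
   = 0.1953.

0.1953


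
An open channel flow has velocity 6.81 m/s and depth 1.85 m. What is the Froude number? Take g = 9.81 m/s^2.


The Froude number is defined as Fr = V / sqrt(g*y).
g*y = 9.81 * 1.85 = 18.1485.
sqrt(g*y) = sqrt(18.1485) = 4.2601.
Fr = 6.81 / 4.2601 = 1.5986.

1.5986


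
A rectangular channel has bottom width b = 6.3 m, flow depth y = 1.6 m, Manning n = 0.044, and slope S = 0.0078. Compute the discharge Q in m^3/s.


For a rectangular channel, the cross-sectional area A = b * y = 6.3 * 1.6 = 10.08 m^2.
The wetted perimeter P = b + 2y = 6.3 + 2*1.6 = 9.5 m.
Hydraulic radius R = A/P = 10.08/9.5 = 1.0611 m.
Velocity V = (1/n)*R^(2/3)*S^(1/2) = (1/0.044)*1.0611^(2/3)*0.0078^(1/2) = 2.0881 m/s.
Discharge Q = A * V = 10.08 * 2.0881 = 21.048 m^3/s.

21.048


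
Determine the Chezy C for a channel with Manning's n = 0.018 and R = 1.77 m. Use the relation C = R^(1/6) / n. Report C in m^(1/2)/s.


The Chezy coefficient relates to Manning's n through C = R^(1/6) / n.
R^(1/6) = 1.77^(1/6) = 1.099838.
C = 1.099838 / 0.018 = 61.1 m^(1/2)/s.

61.1


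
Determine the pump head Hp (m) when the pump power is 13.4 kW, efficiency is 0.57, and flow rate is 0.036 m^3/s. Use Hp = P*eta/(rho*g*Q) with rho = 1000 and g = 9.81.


Pump head formula: Hp = P * eta / (rho * g * Q).
Numerator: P * eta = 13.4 * 1000 * 0.57 = 7638.0 W.
Denominator: rho * g * Q = 1000 * 9.81 * 0.036 = 353.16.
Hp = 7638.0 / 353.16 = 21.63 m.

21.63


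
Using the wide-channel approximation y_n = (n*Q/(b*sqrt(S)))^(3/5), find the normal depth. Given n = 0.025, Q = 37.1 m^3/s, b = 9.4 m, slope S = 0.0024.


We use the wide-channel approximation y_n = (n*Q/(b*sqrt(S)))^(3/5).
sqrt(S) = sqrt(0.0024) = 0.04899.
Numerator: n*Q = 0.025 * 37.1 = 0.9275.
Denominator: b*sqrt(S) = 9.4 * 0.04899 = 0.460506.
arg = 2.0141.
y_n = 2.0141^(3/5) = 1.5221 m.

1.5221


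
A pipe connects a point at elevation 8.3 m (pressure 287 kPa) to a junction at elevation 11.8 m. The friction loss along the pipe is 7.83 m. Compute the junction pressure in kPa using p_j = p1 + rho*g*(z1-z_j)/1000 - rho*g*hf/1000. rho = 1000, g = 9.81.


Junction pressure: p_j = p1 + rho*g*(z1 - z_j)/1000 - rho*g*hf/1000.
Elevation term = 1000*9.81*(8.3 - 11.8)/1000 = -34.335 kPa.
Friction term = 1000*9.81*7.83/1000 = 76.812 kPa.
p_j = 287 + -34.335 - 76.812 = 175.85 kPa.

175.85


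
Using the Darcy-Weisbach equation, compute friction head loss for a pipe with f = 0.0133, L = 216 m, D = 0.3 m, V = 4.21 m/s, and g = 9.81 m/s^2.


Darcy-Weisbach equation: h_f = f * (L/D) * V^2/(2g).
f * L/D = 0.0133 * 216/0.3 = 9.576.
V^2/(2g) = 4.21^2 / (2*9.81) = 17.7241 / 19.62 = 0.9034 m.
h_f = 9.576 * 0.9034 = 8.651 m.

8.651


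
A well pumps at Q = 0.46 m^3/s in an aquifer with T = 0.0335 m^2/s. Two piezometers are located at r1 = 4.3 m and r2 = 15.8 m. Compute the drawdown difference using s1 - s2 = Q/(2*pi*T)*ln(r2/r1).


Thiem equation: s1 - s2 = Q/(2*pi*T) * ln(r2/r1).
ln(r2/r1) = ln(15.8/4.3) = 1.3014.
Q/(2*pi*T) = 0.46 / (2*pi*0.0335) = 0.46 / 0.2105 = 2.1854.
s1 - s2 = 2.1854 * 1.3014 = 2.8441 m.

2.8441


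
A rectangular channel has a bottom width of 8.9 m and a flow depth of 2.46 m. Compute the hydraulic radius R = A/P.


For a rectangular section:
Flow area A = b * y = 8.9 * 2.46 = 21.89 m^2.
Wetted perimeter P = b + 2y = 8.9 + 2*2.46 = 13.82 m.
Hydraulic radius R = A/P = 21.89 / 13.82 = 1.5842 m.

1.5842


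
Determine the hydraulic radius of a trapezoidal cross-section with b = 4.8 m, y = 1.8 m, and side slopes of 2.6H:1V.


For a trapezoidal section with side slope z:
A = (b + z*y)*y = (4.8 + 2.6*1.8)*1.8 = 17.064 m^2.
P = b + 2*y*sqrt(1 + z^2) = 4.8 + 2*1.8*sqrt(1 + 2.6^2) = 14.828 m.
R = A/P = 17.064 / 14.828 = 1.1508 m.

1.1508


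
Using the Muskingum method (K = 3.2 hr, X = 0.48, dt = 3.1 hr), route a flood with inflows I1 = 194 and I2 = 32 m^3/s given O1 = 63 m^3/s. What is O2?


Muskingum coefficients:
denom = 2*K*(1-X) + dt = 2*3.2*(1-0.48) + 3.1 = 6.428.
C0 = (dt - 2*K*X)/denom = (3.1 - 2*3.2*0.48)/6.428 = 0.0044.
C1 = (dt + 2*K*X)/denom = (3.1 + 2*3.2*0.48)/6.428 = 0.9602.
C2 = (2*K*(1-X) - dt)/denom = 0.0355.
O2 = C0*I2 + C1*I1 + C2*O1
   = 0.0044*32 + 0.9602*194 + 0.0355*63
   = 188.65 m^3/s.

188.65


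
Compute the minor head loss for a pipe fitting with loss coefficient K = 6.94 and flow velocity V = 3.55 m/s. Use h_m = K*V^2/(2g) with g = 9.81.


Minor loss formula: h_m = K * V^2/(2g).
V^2 = 3.55^2 = 12.6025.
V^2/(2g) = 12.6025 / 19.62 = 0.6423 m.
h_m = 6.94 * 0.6423 = 4.4578 m.

4.4578


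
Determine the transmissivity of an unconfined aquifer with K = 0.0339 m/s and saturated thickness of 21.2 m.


Transmissivity is defined as T = K * h.
T = 0.0339 * 21.2
  = 0.7187 m^2/s.

0.7187


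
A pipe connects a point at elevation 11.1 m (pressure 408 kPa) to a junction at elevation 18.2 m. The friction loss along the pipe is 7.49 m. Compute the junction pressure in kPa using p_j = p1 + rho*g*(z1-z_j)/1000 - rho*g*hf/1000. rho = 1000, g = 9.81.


Junction pressure: p_j = p1 + rho*g*(z1 - z_j)/1000 - rho*g*hf/1000.
Elevation term = 1000*9.81*(11.1 - 18.2)/1000 = -69.651 kPa.
Friction term = 1000*9.81*7.49/1000 = 73.477 kPa.
p_j = 408 + -69.651 - 73.477 = 264.87 kPa.

264.87


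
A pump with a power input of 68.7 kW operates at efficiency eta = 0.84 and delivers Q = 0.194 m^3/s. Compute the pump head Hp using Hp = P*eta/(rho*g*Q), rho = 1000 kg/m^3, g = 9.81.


Pump head formula: Hp = P * eta / (rho * g * Q).
Numerator: P * eta = 68.7 * 1000 * 0.84 = 57708.0 W.
Denominator: rho * g * Q = 1000 * 9.81 * 0.194 = 1903.14.
Hp = 57708.0 / 1903.14 = 30.32 m.

30.32


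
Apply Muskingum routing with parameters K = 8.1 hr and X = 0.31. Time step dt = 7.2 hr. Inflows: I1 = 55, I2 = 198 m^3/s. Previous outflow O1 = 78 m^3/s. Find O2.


Muskingum coefficients:
denom = 2*K*(1-X) + dt = 2*8.1*(1-0.31) + 7.2 = 18.378.
C0 = (dt - 2*K*X)/denom = (7.2 - 2*8.1*0.31)/18.378 = 0.1185.
C1 = (dt + 2*K*X)/denom = (7.2 + 2*8.1*0.31)/18.378 = 0.665.
C2 = (2*K*(1-X) - dt)/denom = 0.2165.
O2 = C0*I2 + C1*I1 + C2*O1
   = 0.1185*198 + 0.665*55 + 0.2165*78
   = 76.93 m^3/s.

76.93


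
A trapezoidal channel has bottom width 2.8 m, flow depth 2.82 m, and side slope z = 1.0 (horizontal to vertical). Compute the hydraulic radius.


For a trapezoidal section with side slope z:
A = (b + z*y)*y = (2.8 + 1.0*2.82)*2.82 = 15.848 m^2.
P = b + 2*y*sqrt(1 + z^2) = 2.8 + 2*2.82*sqrt(1 + 1.0^2) = 10.776 m.
R = A/P = 15.848 / 10.776 = 1.4707 m.

1.4707


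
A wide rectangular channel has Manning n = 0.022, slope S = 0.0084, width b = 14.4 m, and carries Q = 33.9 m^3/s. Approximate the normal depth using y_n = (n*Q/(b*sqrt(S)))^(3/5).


We use the wide-channel approximation y_n = (n*Q/(b*sqrt(S)))^(3/5).
sqrt(S) = sqrt(0.0084) = 0.091652.
Numerator: n*Q = 0.022 * 33.9 = 0.7458.
Denominator: b*sqrt(S) = 14.4 * 0.091652 = 1.319789.
arg = 0.5651.
y_n = 0.5651^(3/5) = 0.71 m.

0.71


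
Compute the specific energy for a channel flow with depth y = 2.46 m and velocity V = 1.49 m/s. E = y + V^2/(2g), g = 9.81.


Specific energy E = y + V^2/(2g).
Velocity head = V^2/(2g) = 1.49^2 / (2*9.81) = 2.2201 / 19.62 = 0.1132 m.
E = 2.46 + 0.1132 = 2.5732 m.

2.5732


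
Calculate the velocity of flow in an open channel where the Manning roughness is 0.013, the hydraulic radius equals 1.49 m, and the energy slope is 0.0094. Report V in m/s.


Manning's equation gives V = (1/n) * R^(2/3) * S^(1/2).
First, compute R^(2/3) = 1.49^(2/3) = 1.3045.
Next, S^(1/2) = 0.0094^(1/2) = 0.096954.
Then 1/n = 1/0.013 = 76.92.
V = 76.92 * 1.3045 * 0.096954 = 9.7292 m/s.

9.7292


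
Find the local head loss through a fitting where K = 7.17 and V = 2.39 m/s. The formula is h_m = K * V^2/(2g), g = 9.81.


Minor loss formula: h_m = K * V^2/(2g).
V^2 = 2.39^2 = 5.7121.
V^2/(2g) = 5.7121 / 19.62 = 0.2911 m.
h_m = 7.17 * 0.2911 = 2.0874 m.

2.0874


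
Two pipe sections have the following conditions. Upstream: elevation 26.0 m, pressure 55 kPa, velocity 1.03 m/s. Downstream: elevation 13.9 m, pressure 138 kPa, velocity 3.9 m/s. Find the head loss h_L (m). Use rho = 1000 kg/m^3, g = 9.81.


Total head at each section: H = z + p/(rho*g) + V^2/(2g).
H1 = 26.0 + 55*1000/(1000*9.81) + 1.03^2/(2*9.81)
   = 26.0 + 5.607 + 0.0541
   = 31.661 m.
H2 = 13.9 + 138*1000/(1000*9.81) + 3.9^2/(2*9.81)
   = 13.9 + 14.067 + 0.7752
   = 28.743 m.
h_L = H1 - H2 = 31.661 - 28.743 = 2.918 m.

2.918


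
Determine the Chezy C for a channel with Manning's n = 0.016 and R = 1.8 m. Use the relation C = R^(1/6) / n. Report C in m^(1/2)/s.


The Chezy coefficient relates to Manning's n through C = R^(1/6) / n.
R^(1/6) = 1.8^(1/6) = 1.102924.
C = 1.102924 / 0.016 = 68.93 m^(1/2)/s.

68.93


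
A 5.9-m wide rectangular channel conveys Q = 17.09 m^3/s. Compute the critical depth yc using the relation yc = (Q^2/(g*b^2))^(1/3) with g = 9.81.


Using yc = (Q^2 / (g * b^2))^(1/3):
Q^2 = 17.09^2 = 292.07.
g * b^2 = 9.81 * 5.9^2 = 9.81 * 34.81 = 341.49.
Q^2 / (g*b^2) = 292.07 / 341.49 = 0.8553.
yc = 0.8553^(1/3) = 0.9492 m.

0.9492


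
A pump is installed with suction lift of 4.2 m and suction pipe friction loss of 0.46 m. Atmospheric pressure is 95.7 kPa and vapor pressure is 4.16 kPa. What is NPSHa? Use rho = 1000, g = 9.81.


NPSHa = p_atm/(rho*g) - z_s - hf_s - p_vap/(rho*g).
p_atm/(rho*g) = 95.7*1000 / (1000*9.81) = 9.755 m.
p_vap/(rho*g) = 4.16*1000 / (1000*9.81) = 0.424 m.
NPSHa = 9.755 - 4.2 - 0.46 - 0.424
      = 4.67 m.

4.67


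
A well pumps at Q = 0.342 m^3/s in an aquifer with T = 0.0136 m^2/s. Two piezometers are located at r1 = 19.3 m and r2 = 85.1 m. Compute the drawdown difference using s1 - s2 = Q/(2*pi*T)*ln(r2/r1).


Thiem equation: s1 - s2 = Q/(2*pi*T) * ln(r2/r1).
ln(r2/r1) = ln(85.1/19.3) = 1.4837.
Q/(2*pi*T) = 0.342 / (2*pi*0.0136) = 0.342 / 0.0855 = 4.0023.
s1 - s2 = 4.0023 * 1.4837 = 5.9383 m.

5.9383


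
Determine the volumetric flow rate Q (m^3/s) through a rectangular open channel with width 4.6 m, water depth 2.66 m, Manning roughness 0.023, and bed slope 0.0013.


For a rectangular channel, the cross-sectional area A = b * y = 4.6 * 2.66 = 12.24 m^2.
The wetted perimeter P = b + 2y = 4.6 + 2*2.66 = 9.92 m.
Hydraulic radius R = A/P = 12.24/9.92 = 1.2335 m.
Velocity V = (1/n)*R^(2/3)*S^(1/2) = (1/0.023)*1.2335^(2/3)*0.0013^(1/2) = 1.803 m/s.
Discharge Q = A * V = 12.24 * 1.803 = 22.062 m^3/s.

22.062


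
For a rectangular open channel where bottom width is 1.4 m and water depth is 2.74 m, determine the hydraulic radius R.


For a rectangular section:
Flow area A = b * y = 1.4 * 2.74 = 3.84 m^2.
Wetted perimeter P = b + 2y = 1.4 + 2*2.74 = 6.88 m.
Hydraulic radius R = A/P = 3.84 / 6.88 = 0.5576 m.

0.5576


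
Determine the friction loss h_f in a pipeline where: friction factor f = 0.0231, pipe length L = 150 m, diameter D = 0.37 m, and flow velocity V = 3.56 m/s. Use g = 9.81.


Darcy-Weisbach equation: h_f = f * (L/D) * V^2/(2g).
f * L/D = 0.0231 * 150/0.37 = 9.3649.
V^2/(2g) = 3.56^2 / (2*9.81) = 12.6736 / 19.62 = 0.646 m.
h_f = 9.3649 * 0.646 = 6.049 m.

6.049


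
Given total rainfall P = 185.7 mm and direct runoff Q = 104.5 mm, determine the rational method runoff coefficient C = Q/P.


The runoff coefficient C = runoff depth / rainfall depth.
C = 104.5 / 185.7
  = 0.5627.

0.5627


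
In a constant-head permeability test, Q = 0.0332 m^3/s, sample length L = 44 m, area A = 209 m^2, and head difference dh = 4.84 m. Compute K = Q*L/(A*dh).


From K = Q*L / (A*dh):
Numerator: Q*L = 0.0332 * 44 = 1.4608.
Denominator: A*dh = 209 * 4.84 = 1011.56.
K = 1.4608 / 1011.56 = 0.001444 m/s.

0.001444


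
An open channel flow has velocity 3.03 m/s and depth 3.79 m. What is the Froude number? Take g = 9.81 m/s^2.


The Froude number is defined as Fr = V / sqrt(g*y).
g*y = 9.81 * 3.79 = 37.1799.
sqrt(g*y) = sqrt(37.1799) = 6.0975.
Fr = 3.03 / 6.0975 = 0.4969.

0.4969


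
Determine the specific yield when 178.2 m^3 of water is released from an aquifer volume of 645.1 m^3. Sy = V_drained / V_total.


Specific yield Sy = Volume drained / Total volume.
Sy = 178.2 / 645.1
   = 0.2762.

0.2762


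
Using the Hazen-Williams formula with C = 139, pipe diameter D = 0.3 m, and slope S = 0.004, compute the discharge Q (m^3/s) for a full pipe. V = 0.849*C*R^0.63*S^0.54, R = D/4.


For a full circular pipe, R = D/4 = 0.3/4 = 0.075 m.
V = 0.849 * 139 * 0.075^0.63 * 0.004^0.54
  = 0.849 * 139 * 0.195564 * 0.050712
  = 1.1704 m/s.
Pipe area A = pi*D^2/4 = pi*0.3^2/4 = 0.0707 m^2.
Q = A * V = 0.0707 * 1.1704 = 0.0827 m^3/s.

0.0827


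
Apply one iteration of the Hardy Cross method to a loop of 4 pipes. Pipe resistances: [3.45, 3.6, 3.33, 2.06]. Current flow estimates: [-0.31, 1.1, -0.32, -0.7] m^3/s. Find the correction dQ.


Numerator terms (r*Q*|Q|): 3.45*-0.31*|-0.31| = -0.3315; 3.6*1.1*|1.1| = 4.356; 3.33*-0.32*|-0.32| = -0.341; 2.06*-0.7*|-0.7| = -1.0094.
Sum of numerator = 2.6741.
Denominator terms (r*|Q|): 3.45*|-0.31| = 1.0695; 3.6*|1.1| = 3.96; 3.33*|-0.32| = 1.0656; 2.06*|-0.7| = 1.442.
2 * sum of denominator = 2 * 7.5371 = 15.0742.
dQ = -2.6741 / 15.0742 = -0.1774 m^3/s.

-0.1774


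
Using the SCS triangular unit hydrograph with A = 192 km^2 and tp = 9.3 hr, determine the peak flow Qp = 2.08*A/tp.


SCS formula: Qp = 2.08 * A / tp.
Qp = 2.08 * 192 / 9.3
   = 399.36 / 9.3
   = 42.94 m^3/s per cm.

42.94


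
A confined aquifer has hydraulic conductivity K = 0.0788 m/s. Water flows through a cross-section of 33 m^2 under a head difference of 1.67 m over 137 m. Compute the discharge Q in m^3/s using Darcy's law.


Darcy's law: Q = K * A * i, where i = dh/L.
Hydraulic gradient i = 1.67 / 137 = 0.01219.
Q = 0.0788 * 33 * 0.01219
  = 0.0317 m^3/s.

0.0317


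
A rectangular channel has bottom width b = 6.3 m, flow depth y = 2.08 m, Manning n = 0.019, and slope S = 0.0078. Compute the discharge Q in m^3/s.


For a rectangular channel, the cross-sectional area A = b * y = 6.3 * 2.08 = 13.1 m^2.
The wetted perimeter P = b + 2y = 6.3 + 2*2.08 = 10.46 m.
Hydraulic radius R = A/P = 13.1/10.46 = 1.2528 m.
Velocity V = (1/n)*R^(2/3)*S^(1/2) = (1/0.019)*1.2528^(2/3)*0.0078^(1/2) = 5.4018 m/s.
Discharge Q = A * V = 13.1 * 5.4018 = 70.786 m^3/s.

70.786


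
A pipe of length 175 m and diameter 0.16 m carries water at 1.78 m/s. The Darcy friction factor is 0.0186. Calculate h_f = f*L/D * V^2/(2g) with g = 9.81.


Darcy-Weisbach equation: h_f = f * (L/D) * V^2/(2g).
f * L/D = 0.0186 * 175/0.16 = 20.3438.
V^2/(2g) = 1.78^2 / (2*9.81) = 3.1684 / 19.62 = 0.1615 m.
h_f = 20.3438 * 0.1615 = 3.285 m.

3.285


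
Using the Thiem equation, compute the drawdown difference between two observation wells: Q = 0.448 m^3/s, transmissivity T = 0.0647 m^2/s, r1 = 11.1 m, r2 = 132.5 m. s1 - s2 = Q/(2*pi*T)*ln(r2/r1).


Thiem equation: s1 - s2 = Q/(2*pi*T) * ln(r2/r1).
ln(r2/r1) = ln(132.5/11.1) = 2.4796.
Q/(2*pi*T) = 0.448 / (2*pi*0.0647) = 0.448 / 0.4065 = 1.102.
s1 - s2 = 1.102 * 2.4796 = 2.7326 m.

2.7326


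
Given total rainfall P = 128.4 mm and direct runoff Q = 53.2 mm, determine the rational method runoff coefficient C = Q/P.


The runoff coefficient C = runoff depth / rainfall depth.
C = 53.2 / 128.4
  = 0.4143.

0.4143


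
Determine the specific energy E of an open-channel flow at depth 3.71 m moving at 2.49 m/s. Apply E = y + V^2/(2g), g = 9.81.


Specific energy E = y + V^2/(2g).
Velocity head = V^2/(2g) = 2.49^2 / (2*9.81) = 6.2001 / 19.62 = 0.316 m.
E = 3.71 + 0.316 = 4.026 m.

4.026


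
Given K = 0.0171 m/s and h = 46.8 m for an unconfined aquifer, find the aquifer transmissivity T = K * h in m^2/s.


Transmissivity is defined as T = K * h.
T = 0.0171 * 46.8
  = 0.8003 m^2/s.

0.8003


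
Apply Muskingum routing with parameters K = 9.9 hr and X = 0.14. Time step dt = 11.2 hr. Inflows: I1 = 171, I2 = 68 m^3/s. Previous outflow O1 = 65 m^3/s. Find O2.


Muskingum coefficients:
denom = 2*K*(1-X) + dt = 2*9.9*(1-0.14) + 11.2 = 28.228.
C0 = (dt - 2*K*X)/denom = (11.2 - 2*9.9*0.14)/28.228 = 0.2986.
C1 = (dt + 2*K*X)/denom = (11.2 + 2*9.9*0.14)/28.228 = 0.495.
C2 = (2*K*(1-X) - dt)/denom = 0.2065.
O2 = C0*I2 + C1*I1 + C2*O1
   = 0.2986*68 + 0.495*171 + 0.2065*65
   = 118.36 m^3/s.

118.36


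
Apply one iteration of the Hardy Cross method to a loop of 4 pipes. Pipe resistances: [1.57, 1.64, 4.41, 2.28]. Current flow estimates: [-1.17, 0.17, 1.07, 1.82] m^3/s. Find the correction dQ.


Numerator terms (r*Q*|Q|): 1.57*-1.17*|-1.17| = -2.1492; 1.64*0.17*|0.17| = 0.0474; 4.41*1.07*|1.07| = 5.049; 2.28*1.82*|1.82| = 7.5523.
Sum of numerator = 10.4995.
Denominator terms (r*|Q|): 1.57*|-1.17| = 1.8369; 1.64*|0.17| = 0.2788; 4.41*|1.07| = 4.7187; 2.28*|1.82| = 4.1496.
2 * sum of denominator = 2 * 10.984 = 21.968.
dQ = -10.4995 / 21.968 = -0.4779 m^3/s.

-0.4779
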